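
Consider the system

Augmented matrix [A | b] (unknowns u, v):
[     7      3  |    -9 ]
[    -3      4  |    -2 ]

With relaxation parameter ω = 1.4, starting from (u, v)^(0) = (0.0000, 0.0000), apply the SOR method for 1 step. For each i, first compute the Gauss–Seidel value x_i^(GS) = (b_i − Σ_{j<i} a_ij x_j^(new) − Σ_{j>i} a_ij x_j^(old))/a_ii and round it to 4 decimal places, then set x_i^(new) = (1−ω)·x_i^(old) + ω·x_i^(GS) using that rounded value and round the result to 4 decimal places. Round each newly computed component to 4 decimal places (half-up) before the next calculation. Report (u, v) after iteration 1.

(-1.8000, -2.5900)

Iteration 1:
  u: GS value = (-9 - (3)·0.0000) / (7) = -1.2857;  u ← (1−ω)·0.0000 + ω·-1.2857 = -1.8000
  v: GS value = (-2 - (-3)·-1.8000) / (4) = -1.8500;  v ← (1−ω)·0.0000 + ω·-1.8500 = -2.5900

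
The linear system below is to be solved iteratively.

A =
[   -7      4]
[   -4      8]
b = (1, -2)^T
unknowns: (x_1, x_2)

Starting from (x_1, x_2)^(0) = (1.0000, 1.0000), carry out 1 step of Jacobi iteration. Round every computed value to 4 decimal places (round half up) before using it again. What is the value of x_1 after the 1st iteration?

Iteration 1:
  x_1 = (1 - (4)·1.0000) / (-7) = 0.4286
  x_2 = (-2 - (-4)·1.0000) / (8) = 0.2500

0.4286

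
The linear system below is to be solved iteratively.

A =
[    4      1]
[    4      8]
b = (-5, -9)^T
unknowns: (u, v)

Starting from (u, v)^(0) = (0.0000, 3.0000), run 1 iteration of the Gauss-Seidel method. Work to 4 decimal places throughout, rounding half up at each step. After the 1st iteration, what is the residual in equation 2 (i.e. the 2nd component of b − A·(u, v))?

0.0000

Iteration 1:
  u = (-5 - (1)·3.0000) / (4) = -2.0000
  v = (-9 - (4)·-2.0000) / (8) = -0.1250
Residual b − A·x = (3.1250, 0.0000)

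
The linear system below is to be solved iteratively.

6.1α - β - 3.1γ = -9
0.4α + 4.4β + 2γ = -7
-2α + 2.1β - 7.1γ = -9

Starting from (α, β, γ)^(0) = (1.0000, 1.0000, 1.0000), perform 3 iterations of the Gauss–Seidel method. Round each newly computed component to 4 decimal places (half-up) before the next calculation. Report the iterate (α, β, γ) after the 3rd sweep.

(-1.2318, -1.9730, 1.0310)

Iteration 1:
  α = (-9 - (-1)·1.0000 - (-3.1)·1.0000) / (6.1) = -0.8033
  β = (-7 - (0.4)·-0.8033 - (2)·1.0000) / (4.4) = -1.9724
  γ = (-9 - (-2)·-0.8033 - (2.1)·-1.9724) / (-7.1) = 0.9105
Iteration 2:
  α = (-9 - (-1)·-1.9724 - (-3.1)·0.9105) / (6.1) = -1.3360
  β = (-7 - (0.4)·-1.3360 - (2)·0.9105) / (4.4) = -1.8833
  γ = (-9 - (-2)·-1.3360 - (2.1)·-1.8833) / (-7.1) = 1.0869
Iteration 3:
  α = (-9 - (-1)·-1.8833 - (-3.1)·1.0869) / (6.1) = -1.2318
  β = (-7 - (0.4)·-1.2318 - (2)·1.0869) / (4.4) = -1.9730
  γ = (-9 - (-2)·-1.2318 - (2.1)·-1.9730) / (-7.1) = 1.0310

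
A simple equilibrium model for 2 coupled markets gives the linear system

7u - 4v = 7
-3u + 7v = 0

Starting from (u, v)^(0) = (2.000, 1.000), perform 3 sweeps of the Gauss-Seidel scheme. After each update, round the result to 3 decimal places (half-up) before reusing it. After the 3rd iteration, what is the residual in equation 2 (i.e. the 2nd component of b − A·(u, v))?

Iteration 1:
  u = (7 - (-4)·1.000) / (7) = 1.571
  v = (0 - (-3)·1.571) / (7) = 0.673
Iteration 2:
  u = (7 - (-4)·0.673) / (7) = 1.385
  v = (0 - (-3)·1.385) / (7) = 0.594
Iteration 3:
  u = (7 - (-4)·0.594) / (7) = 1.339
  v = (0 - (-3)·1.339) / (7) = 0.574
Residual b − A·x = (-0.077, -0.001)

-0.001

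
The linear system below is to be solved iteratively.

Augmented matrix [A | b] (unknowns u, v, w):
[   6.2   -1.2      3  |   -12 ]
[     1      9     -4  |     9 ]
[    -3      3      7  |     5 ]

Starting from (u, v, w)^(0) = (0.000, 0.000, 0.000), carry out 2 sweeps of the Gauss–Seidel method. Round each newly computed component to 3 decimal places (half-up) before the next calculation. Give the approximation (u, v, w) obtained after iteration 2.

(-1.393, 0.872, -0.256)

Iteration 1:
  u = (-12 - (-1.2)·0.000 - (3)·0.000) / (6.2) = -1.935
  v = (9 - (1)·-1.935 - (-4)·0.000) / (9) = 1.215
  w = (5 - (-3)·-1.935 - (3)·1.215) / (7) = -0.636
Iteration 2:
  u = (-12 - (-1.2)·1.215 - (3)·-0.636) / (6.2) = -1.393
  v = (9 - (1)·-1.393 - (-4)·-0.636) / (9) = 0.872
  w = (5 - (-3)·-1.393 - (3)·0.872) / (7) = -0.256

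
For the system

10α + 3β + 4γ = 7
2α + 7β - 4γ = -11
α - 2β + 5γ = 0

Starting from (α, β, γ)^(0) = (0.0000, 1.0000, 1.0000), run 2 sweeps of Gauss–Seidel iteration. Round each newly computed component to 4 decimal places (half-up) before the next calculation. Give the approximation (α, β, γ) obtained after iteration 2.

Iteration 1:
  α = (7 - (3)·1.0000 - (4)·1.0000) / (10) = 0.0000
  β = (-11 - (2)·0.0000 - (-4)·1.0000) / (7) = -1.0000
  γ = (0 - (1)·0.0000 - (-2)·-1.0000) / (5) = -0.4000
Iteration 2:
  α = (7 - (3)·-1.0000 - (4)·-0.4000) / (10) = 1.1600
  β = (-11 - (2)·1.1600 - (-4)·-0.4000) / (7) = -2.1314
  γ = (0 - (1)·1.1600 - (-2)·-2.1314) / (5) = -1.0846

(1.1600, -2.1314, -1.0846)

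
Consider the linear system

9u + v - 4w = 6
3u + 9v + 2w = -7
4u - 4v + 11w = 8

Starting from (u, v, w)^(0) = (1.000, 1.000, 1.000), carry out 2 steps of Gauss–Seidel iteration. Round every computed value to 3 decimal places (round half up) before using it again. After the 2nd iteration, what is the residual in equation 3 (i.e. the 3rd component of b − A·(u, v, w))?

0.001

Iteration 1:
  u = (6 - (1)·1.000 - (-4)·1.000) / (9) = 1.000
  v = (-7 - (3)·1.000 - (2)·1.000) / (9) = -1.333
  w = (8 - (4)·1.000 - (-4)·-1.333) / (11) = -0.121
Iteration 2:
  u = (6 - (1)·-1.333 - (-4)·-0.121) / (9) = 0.761
  v = (-7 - (3)·0.761 - (2)·-0.121) / (9) = -1.005
  w = (8 - (4)·0.761 - (-4)·-1.005) / (11) = 0.085
Residual b − A·x = (0.496, -0.408, 0.001)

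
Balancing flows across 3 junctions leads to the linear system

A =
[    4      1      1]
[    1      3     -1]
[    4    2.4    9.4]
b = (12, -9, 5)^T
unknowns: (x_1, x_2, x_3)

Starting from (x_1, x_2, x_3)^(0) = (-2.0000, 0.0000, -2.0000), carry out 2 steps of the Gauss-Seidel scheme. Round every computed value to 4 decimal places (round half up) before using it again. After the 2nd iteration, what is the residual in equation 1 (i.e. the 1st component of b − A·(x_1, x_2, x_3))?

Iteration 1:
  x_1 = (12 - (1)·0.0000 - (1)·-2.0000) / (4) = 3.5000
  x_2 = (-9 - (1)·3.5000 - (-1)·-2.0000) / (3) = -4.8333
  x_3 = (5 - (4)·3.5000 - (2.4)·-4.8333) / (9.4) = 0.2766
Iteration 2:
  x_1 = (12 - (1)·-4.8333 - (1)·0.2766) / (4) = 4.1392
  x_2 = (-9 - (1)·4.1392 - (-1)·0.2766) / (3) = -4.2875
  x_3 = (5 - (4)·4.1392 - (2.4)·-4.2875) / (9.4) = -0.1348
Residual b − A·x = (-0.1345, -0.4115, 0.0003)

-0.1345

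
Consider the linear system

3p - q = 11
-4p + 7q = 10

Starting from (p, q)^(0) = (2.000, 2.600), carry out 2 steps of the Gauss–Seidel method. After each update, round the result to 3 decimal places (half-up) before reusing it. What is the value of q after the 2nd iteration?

4.289

Iteration 1:
  p = (11 - (-1)·2.600) / (3) = 4.533
  q = (10 - (-4)·4.533) / (7) = 4.019
Iteration 2:
  p = (11 - (-1)·4.019) / (3) = 5.006
  q = (10 - (-4)·5.006) / (7) = 4.289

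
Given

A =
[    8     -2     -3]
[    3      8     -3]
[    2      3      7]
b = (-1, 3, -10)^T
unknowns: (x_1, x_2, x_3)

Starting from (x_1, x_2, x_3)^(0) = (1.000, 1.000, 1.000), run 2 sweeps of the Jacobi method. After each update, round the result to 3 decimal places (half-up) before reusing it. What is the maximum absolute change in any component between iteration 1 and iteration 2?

Iteration 1:
  x_1 = (-1 - (-2)·1.000 - (-3)·1.000) / (8) = 0.500
  x_2 = (3 - (3)·1.000 - (-3)·1.000) / (8) = 0.375
  x_3 = (-10 - (2)·1.000 - (3)·1.000) / (7) = -2.143
Iteration 2:
  x_1 = (-1 - (-2)·0.375 - (-3)·-2.143) / (8) = -0.835
  x_2 = (3 - (3)·0.500 - (-3)·-2.143) / (8) = -0.616
  x_3 = (-10 - (2)·0.500 - (3)·0.375) / (7) = -1.732
Change: (-1.335, -0.991, 0.411) → max |·| = 1.335

1.335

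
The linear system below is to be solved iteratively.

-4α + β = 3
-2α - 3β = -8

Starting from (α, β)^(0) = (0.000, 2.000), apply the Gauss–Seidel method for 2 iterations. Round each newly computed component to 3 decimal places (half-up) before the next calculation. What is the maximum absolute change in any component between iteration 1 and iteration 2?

0.208

Iteration 1:
  α = (3 - (1)·2.000) / (-4) = -0.250
  β = (-8 - (-2)·-0.250) / (-3) = 2.833
Iteration 2:
  α = (3 - (1)·2.833) / (-4) = -0.042
  β = (-8 - (-2)·-0.042) / (-3) = 2.695
Change: (0.208, -0.138) → max |·| = 0.208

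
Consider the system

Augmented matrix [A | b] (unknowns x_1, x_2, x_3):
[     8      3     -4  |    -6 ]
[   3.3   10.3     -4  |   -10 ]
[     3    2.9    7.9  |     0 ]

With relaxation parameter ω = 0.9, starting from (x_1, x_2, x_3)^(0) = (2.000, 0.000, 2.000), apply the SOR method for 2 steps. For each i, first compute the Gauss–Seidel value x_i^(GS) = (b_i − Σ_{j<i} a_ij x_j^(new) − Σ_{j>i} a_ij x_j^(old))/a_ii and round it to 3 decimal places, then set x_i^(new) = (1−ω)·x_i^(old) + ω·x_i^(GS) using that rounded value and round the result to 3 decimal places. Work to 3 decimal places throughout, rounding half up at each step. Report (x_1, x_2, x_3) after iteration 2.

(-0.463, -0.716, 0.410)

Iteration 1:
  x_1: GS value = (-6 - (3)·0.000 - (-4)·2.000) / (8) = 0.250;  x_1 ← (1−ω)·2.000 + ω·0.250 = 0.425
  x_2: GS value = (-10 - (3.3)·0.425 - (-4)·2.000) / (10.3) = -0.330;  x_2 ← (1−ω)·0.000 + ω·-0.330 = -0.297
  x_3: GS value = (0 - (3)·0.425 - (2.9)·-0.297) / (7.9) = -0.052;  x_3 ← (1−ω)·2.000 + ω·-0.052 = 0.153
Iteration 2:
  x_1: GS value = (-6 - (3)·-0.297 - (-4)·0.153) / (8) = -0.562;  x_1 ← (1−ω)·0.425 + ω·-0.562 = -0.463
  x_2: GS value = (-10 - (3.3)·-0.463 - (-4)·0.153) / (10.3) = -0.763;  x_2 ← (1−ω)·-0.297 + ω·-0.763 = -0.716
  x_3: GS value = (0 - (3)·-0.463 - (2.9)·-0.716) / (7.9) = 0.439;  x_3 ← (1−ω)·0.153 + ω·0.439 = 0.410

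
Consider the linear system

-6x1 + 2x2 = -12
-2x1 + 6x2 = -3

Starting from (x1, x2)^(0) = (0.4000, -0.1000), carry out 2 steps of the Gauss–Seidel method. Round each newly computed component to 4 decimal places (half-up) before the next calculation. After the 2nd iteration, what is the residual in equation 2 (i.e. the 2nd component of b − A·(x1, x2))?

-0.0002

Iteration 1:
  x1 = (-12 - (2)·-0.1000) / (-6) = 1.9667
  x2 = (-3 - (-2)·1.9667) / (6) = 0.1556
Iteration 2:
  x1 = (-12 - (2)·0.1556) / (-6) = 2.0519
  x2 = (-3 - (-2)·2.0519) / (6) = 0.1840
Residual b − A·x = (-0.0566, -0.0002)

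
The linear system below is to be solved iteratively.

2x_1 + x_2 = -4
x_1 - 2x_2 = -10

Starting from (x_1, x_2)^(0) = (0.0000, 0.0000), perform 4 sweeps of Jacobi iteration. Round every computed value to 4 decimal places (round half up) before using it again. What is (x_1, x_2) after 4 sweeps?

Iteration 1:
  x_1 = (-4 - (1)·0.0000) / (2) = -2.0000
  x_2 = (-10 - (1)·0.0000) / (-2) = 5.0000
Iteration 2:
  x_1 = (-4 - (1)·5.0000) / (2) = -4.5000
  x_2 = (-10 - (1)·-2.0000) / (-2) = 4.0000
Iteration 3:
  x_1 = (-4 - (1)·4.0000) / (2) = -4.0000
  x_2 = (-10 - (1)·-4.5000) / (-2) = 2.7500
Iteration 4:
  x_1 = (-4 - (1)·2.7500) / (2) = -3.3750
  x_2 = (-10 - (1)·-4.0000) / (-2) = 3.0000

(-3.3750, 3.0000)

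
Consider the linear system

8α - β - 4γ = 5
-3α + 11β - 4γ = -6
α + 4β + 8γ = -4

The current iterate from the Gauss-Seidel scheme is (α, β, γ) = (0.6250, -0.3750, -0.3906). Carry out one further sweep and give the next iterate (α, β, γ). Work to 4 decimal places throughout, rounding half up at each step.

One sweep:
  α = (5 - (-1)·-0.3750 - (-4)·-0.3906) / (8) = 0.3828
  β = (-6 - (-3)·0.3828 - (-4)·-0.3906) / (11) = -0.5831
  γ = (-4 - (1)·0.3828 - (4)·-0.5831) / (8) = -0.2563

(0.3828, -0.5831, -0.2563)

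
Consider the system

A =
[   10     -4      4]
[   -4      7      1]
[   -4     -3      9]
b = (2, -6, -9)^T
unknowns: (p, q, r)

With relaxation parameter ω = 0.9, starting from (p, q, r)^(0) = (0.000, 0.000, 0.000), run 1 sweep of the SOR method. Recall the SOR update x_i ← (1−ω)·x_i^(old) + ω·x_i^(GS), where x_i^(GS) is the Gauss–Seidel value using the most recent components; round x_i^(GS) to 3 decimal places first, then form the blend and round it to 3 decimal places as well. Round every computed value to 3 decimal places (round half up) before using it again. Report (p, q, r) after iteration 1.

(0.180, -0.679, -1.031)

Iteration 1:
  p: GS value = (2 - (-4)·0.000 - (4)·0.000) / (10) = 0.200;  p ← (1−ω)·0.000 + ω·0.200 = 0.180
  q: GS value = (-6 - (-4)·0.180 - (1)·0.000) / (7) = -0.754;  q ← (1−ω)·0.000 + ω·-0.754 = -0.679
  r: GS value = (-9 - (-4)·0.180 - (-3)·-0.679) / (9) = -1.146;  r ← (1−ω)·0.000 + ω·-1.146 = -1.031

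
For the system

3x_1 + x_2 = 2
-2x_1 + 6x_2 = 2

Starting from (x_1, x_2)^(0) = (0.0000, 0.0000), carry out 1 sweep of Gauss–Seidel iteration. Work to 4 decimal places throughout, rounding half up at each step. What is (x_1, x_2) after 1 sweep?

Iteration 1:
  x_1 = (2 - (1)·0.0000) / (3) = 0.6667
  x_2 = (2 - (-2)·0.6667) / (6) = 0.5556

(0.6667, 0.5556)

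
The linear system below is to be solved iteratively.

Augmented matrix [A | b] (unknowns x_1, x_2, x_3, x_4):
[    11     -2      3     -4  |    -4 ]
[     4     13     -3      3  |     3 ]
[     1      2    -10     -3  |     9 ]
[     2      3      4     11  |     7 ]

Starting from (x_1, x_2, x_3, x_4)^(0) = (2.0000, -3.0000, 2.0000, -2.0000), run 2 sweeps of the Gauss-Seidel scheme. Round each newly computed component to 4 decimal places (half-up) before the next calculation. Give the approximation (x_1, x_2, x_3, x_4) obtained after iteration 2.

(0.2248, -0.0101, -1.0568, 0.9825)

Iteration 1:
  x_1 = (-4 - (-2)·-3.0000 - (3)·2.0000 - (-4)·-2.0000) / (11) = -2.1818
  x_2 = (3 - (4)·-2.1818 - (-3)·2.0000 - (3)·-2.0000) / (13) = 1.8252
  x_3 = (9 - (1)·-2.1818 - (2)·1.8252 - (-3)·-2.0000) / (-10) = -0.1531
  x_4 = (7 - (2)·-2.1818 - (3)·1.8252 - (4)·-0.1531) / (11) = 0.5909
Iteration 2:
  x_1 = (-4 - (-2)·1.8252 - (3)·-0.1531 - (-4)·0.5909) / (11) = 0.2248
  x_2 = (3 - (4)·0.2248 - (-3)·-0.1531 - (3)·0.5909) / (13) = -0.0101
  x_3 = (9 - (1)·0.2248 - (2)·-0.0101 - (-3)·0.5909) / (-10) = -1.0568
  x_4 = (7 - (2)·0.2248 - (3)·-0.0101 - (4)·-1.0568) / (11) = 0.9825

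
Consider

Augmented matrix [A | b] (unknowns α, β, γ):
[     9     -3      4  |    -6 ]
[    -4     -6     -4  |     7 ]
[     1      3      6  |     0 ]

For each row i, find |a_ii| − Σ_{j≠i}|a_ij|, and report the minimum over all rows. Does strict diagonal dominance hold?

row 1: |9| − (3+4) = 2
row 2: |-6| − (4+4) = -2
row 3: |6| − (1+3) = 2
minimum over rows = -2 → not strictly diagonally dominant

-2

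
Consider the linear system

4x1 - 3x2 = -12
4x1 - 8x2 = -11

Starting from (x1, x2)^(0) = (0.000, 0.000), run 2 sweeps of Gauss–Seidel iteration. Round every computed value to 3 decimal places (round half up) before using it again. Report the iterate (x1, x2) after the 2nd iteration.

Iteration 1:
  x1 = (-12 - (-3)·0.000) / (4) = -3.000
  x2 = (-11 - (4)·-3.000) / (-8) = -0.125
Iteration 2:
  x1 = (-12 - (-3)·-0.125) / (4) = -3.094
  x2 = (-11 - (4)·-3.094) / (-8) = -0.172

(-3.094, -0.172)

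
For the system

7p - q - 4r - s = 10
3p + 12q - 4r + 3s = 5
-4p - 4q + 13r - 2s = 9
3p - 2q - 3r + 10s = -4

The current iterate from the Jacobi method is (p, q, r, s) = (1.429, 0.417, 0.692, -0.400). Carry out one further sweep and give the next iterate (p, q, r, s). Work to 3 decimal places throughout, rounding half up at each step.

(1.826, 0.390, 1.199, -0.538)

One sweep:
  p = (10 - (-1)·0.417 - (-4)·0.692 - (-1)·-0.400) / (7) = 1.826
  q = (5 - (3)·1.429 - (-4)·0.692 - (3)·-0.400) / (12) = 0.390
  r = (9 - (-4)·1.429 - (-4)·0.417 - (-2)·-0.400) / (13) = 1.199
  s = (-4 - (3)·1.429 - (-2)·0.417 - (-3)·0.692) / (10) = -0.538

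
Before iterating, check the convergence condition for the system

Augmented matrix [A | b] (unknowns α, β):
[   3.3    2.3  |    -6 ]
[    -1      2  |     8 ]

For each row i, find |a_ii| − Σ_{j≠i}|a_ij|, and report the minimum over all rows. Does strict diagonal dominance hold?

row 1: |3.3| − (2.3) = 1
row 2: |2| − (1) = 1
minimum over rows = 1 → strictly diagonally dominant (convergence guaranteed)

1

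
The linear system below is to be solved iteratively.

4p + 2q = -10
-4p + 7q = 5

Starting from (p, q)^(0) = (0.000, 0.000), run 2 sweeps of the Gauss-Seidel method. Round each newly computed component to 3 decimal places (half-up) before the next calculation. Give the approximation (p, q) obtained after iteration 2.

(-2.143, -0.510)

Iteration 1:
  p = (-10 - (2)·0.000) / (4) = -2.500
  q = (5 - (-4)·-2.500) / (7) = -0.714
Iteration 2:
  p = (-10 - (2)·-0.714) / (4) = -2.143
  q = (5 - (-4)·-2.143) / (7) = -0.510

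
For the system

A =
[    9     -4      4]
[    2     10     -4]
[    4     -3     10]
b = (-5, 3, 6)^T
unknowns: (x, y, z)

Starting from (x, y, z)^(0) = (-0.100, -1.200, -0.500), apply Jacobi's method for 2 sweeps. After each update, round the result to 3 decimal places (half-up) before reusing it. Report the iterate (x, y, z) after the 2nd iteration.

Iteration 1:
  x = (-5 - (-4)·-1.200 - (4)·-0.500) / (9) = -0.867
  y = (3 - (2)·-0.100 - (-4)·-0.500) / (10) = 0.120
  z = (6 - (4)·-0.100 - (-3)·-1.200) / (10) = 0.280
Iteration 2:
  x = (-5 - (-4)·0.120 - (4)·0.280) / (9) = -0.627
  y = (3 - (2)·-0.867 - (-4)·0.280) / (10) = 0.585
  z = (6 - (4)·-0.867 - (-3)·0.120) / (10) = 0.983

(-0.627, 0.585, 0.983)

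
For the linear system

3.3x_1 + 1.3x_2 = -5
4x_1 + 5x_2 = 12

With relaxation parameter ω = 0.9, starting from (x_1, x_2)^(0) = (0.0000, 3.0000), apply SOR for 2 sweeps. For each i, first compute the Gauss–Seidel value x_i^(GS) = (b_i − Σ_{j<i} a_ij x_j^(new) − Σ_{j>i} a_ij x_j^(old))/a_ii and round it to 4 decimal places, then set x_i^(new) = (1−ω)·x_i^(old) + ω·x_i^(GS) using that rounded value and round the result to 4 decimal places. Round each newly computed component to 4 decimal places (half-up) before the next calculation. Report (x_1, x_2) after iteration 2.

Iteration 1:
  x_1: GS value = (-5 - (1.3)·3.0000) / (3.3) = -2.6970;  x_1 ← (1−ω)·0.0000 + ω·-2.6970 = -2.4273
  x_2: GS value = (12 - (4)·-2.4273) / (5) = 4.3418;  x_2 ← (1−ω)·3.0000 + ω·4.3418 = 4.2076
Iteration 2:
  x_1: GS value = (-5 - (1.3)·4.2076) / (3.3) = -3.1727;  x_1 ← (1−ω)·-2.4273 + ω·-3.1727 = -3.0982
  x_2: GS value = (12 - (4)·-3.0982) / (5) = 4.8786;  x_2 ← (1−ω)·4.2076 + ω·4.8786 = 4.8115

(-3.0982, 4.8115)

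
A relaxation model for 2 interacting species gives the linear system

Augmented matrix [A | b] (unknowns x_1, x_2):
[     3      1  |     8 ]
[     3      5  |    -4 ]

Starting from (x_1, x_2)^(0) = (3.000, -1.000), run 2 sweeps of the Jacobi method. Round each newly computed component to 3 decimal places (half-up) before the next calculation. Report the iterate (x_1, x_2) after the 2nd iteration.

(3.533, -2.600)

Iteration 1:
  x_1 = (8 - (1)·-1.000) / (3) = 3.000
  x_2 = (-4 - (3)·3.000) / (5) = -2.600
Iteration 2:
  x_1 = (8 - (1)·-2.600) / (3) = 3.533
  x_2 = (-4 - (3)·3.000) / (5) = -2.600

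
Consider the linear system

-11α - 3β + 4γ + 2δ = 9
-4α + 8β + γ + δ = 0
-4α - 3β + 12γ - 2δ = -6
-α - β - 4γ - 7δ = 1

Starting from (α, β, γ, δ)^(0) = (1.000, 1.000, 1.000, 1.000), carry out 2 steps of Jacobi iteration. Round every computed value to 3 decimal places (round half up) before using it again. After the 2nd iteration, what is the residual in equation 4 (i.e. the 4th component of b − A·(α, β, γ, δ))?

-5.008

Iteration 1:
  α = (9 - (-3)·1.000 - (4)·1.000 - (2)·1.000) / (-11) = -0.545
  β = (0 - (-4)·1.000 - (1)·1.000 - (1)·1.000) / (8) = 0.250
  γ = (-6 - (-4)·1.000 - (-3)·1.000 - (-2)·1.000) / (12) = 0.250
  δ = (1 - (-1)·1.000 - (-1)·1.000 - (-4)·1.000) / (-7) = -1.000
Iteration 2:
  α = (9 - (-3)·0.250 - (4)·0.250 - (2)·-1.000) / (-11) = -0.977
  β = (0 - (-4)·-0.545 - (1)·0.250 - (1)·-1.000) / (8) = -0.179
  γ = (-6 - (-4)·-0.545 - (-3)·0.250 - (-2)·-1.000) / (12) = -0.786
  δ = (1 - (-1)·-0.545 - (-1)·0.250 - (-4)·0.250) / (-7) = -0.244
Residual b − A·x = (1.348, -1.446, -1.501, -5.008)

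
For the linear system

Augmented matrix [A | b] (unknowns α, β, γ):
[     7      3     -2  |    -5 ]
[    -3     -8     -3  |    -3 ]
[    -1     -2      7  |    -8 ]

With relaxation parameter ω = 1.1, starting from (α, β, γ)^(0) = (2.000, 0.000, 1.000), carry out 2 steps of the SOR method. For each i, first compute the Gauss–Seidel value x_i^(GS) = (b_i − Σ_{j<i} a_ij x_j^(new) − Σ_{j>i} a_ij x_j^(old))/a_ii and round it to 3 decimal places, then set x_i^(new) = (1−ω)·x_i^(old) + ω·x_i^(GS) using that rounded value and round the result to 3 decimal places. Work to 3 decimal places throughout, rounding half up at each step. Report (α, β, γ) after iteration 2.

(-1.281, 1.480, -0.856)

Iteration 1:
  α: GS value = (-5 - (3)·0.000 - (-2)·1.000) / (7) = -0.429;  α ← (1−ω)·2.000 + ω·-0.429 = -0.672
  β: GS value = (-3 - (-3)·-0.672 - (-3)·1.000) / (-8) = 0.252;  β ← (1−ω)·0.000 + ω·0.252 = 0.277
  γ: GS value = (-8 - (-1)·-0.672 - (-2)·0.277) / (7) = -1.160;  γ ← (1−ω)·1.000 + ω·-1.160 = -1.376
Iteration 2:
  α: GS value = (-5 - (3)·0.277 - (-2)·-1.376) / (7) = -1.226;  α ← (1−ω)·-0.672 + ω·-1.226 = -1.281
  β: GS value = (-3 - (-3)·-1.281 - (-3)·-1.376) / (-8) = 1.371;  β ← (1−ω)·0.277 + ω·1.371 = 1.480
  γ: GS value = (-8 - (-1)·-1.281 - (-2)·1.480) / (7) = -0.903;  γ ← (1−ω)·-1.376 + ω·-0.903 = -0.856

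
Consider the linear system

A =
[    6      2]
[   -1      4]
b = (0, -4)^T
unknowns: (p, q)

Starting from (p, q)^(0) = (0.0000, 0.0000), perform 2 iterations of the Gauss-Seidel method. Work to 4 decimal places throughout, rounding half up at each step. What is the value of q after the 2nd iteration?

-0.9167

Iteration 1:
  p = (0 - (2)·0.0000) / (6) = 0.0000
  q = (-4 - (-1)·0.0000) / (4) = -1.0000
Iteration 2:
  p = (0 - (2)·-1.0000) / (6) = 0.3333
  q = (-4 - (-1)·0.3333) / (4) = -0.9167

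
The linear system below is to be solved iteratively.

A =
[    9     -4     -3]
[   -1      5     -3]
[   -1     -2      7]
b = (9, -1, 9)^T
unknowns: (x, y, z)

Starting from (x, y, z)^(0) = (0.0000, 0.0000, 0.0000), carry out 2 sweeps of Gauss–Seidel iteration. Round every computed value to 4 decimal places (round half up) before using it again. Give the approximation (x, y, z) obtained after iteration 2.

(1.4762, 0.9524, 1.7687)

Iteration 1:
  x = (9 - (-4)·0.0000 - (-3)·0.0000) / (9) = 1.0000
  y = (-1 - (-1)·1.0000 - (-3)·0.0000) / (5) = 0.0000
  z = (9 - (-1)·1.0000 - (-2)·0.0000) / (7) = 1.4286
Iteration 2:
  x = (9 - (-4)·0.0000 - (-3)·1.4286) / (9) = 1.4762
  y = (-1 - (-1)·1.4762 - (-3)·1.4286) / (5) = 0.9524
  z = (9 - (-1)·1.4762 - (-2)·0.9524) / (7) = 1.7687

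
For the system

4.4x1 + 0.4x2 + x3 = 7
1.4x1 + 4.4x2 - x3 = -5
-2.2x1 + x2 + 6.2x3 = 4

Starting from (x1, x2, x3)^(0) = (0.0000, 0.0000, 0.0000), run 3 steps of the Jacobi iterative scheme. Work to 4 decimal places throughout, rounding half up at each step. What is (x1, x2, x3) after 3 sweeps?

Iteration 1:
  x1 = (7 - (0.4)·0.0000 - (1)·0.0000) / (4.4) = 1.5909
  x2 = (-5 - (1.4)·0.0000 - (-1)·0.0000) / (4.4) = -1.1364
  x3 = (4 - (-2.2)·0.0000 - (1)·0.0000) / (6.2) = 0.6452
Iteration 2:
  x1 = (7 - (0.4)·-1.1364 - (1)·0.6452) / (4.4) = 1.5476
  x2 = (-5 - (1.4)·1.5909 - (-1)·0.6452) / (4.4) = -1.4959
  x3 = (4 - (-2.2)·1.5909 - (1)·-1.1364) / (6.2) = 1.3930
Iteration 3:
  x1 = (7 - (0.4)·-1.4959 - (1)·1.3930) / (4.4) = 1.4103
  x2 = (-5 - (1.4)·1.5476 - (-1)·1.3930) / (4.4) = -1.3122
  x3 = (4 - (-2.2)·1.5476 - (1)·-1.4959) / (6.2) = 1.4356

(1.4103, -1.3122, 1.4356)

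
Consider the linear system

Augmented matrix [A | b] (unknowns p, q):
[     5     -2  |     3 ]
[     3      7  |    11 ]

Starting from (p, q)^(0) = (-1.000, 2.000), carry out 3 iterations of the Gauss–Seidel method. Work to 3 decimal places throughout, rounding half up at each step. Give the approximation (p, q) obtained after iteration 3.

(1.059, 1.118)

Iteration 1:
  p = (3 - (-2)·2.000) / (5) = 1.400
  q = (11 - (3)·1.400) / (7) = 0.971
Iteration 2:
  p = (3 - (-2)·0.971) / (5) = 0.988
  q = (11 - (3)·0.988) / (7) = 1.148
Iteration 3:
  p = (3 - (-2)·1.148) / (5) = 1.059
  q = (11 - (3)·1.059) / (7) = 1.118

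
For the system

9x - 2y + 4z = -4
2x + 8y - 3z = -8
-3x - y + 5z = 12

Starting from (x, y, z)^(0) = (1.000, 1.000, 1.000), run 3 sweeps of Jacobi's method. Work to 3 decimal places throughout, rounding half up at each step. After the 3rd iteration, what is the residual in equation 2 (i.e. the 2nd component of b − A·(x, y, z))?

Iteration 1:
  x = (-4 - (-2)·1.000 - (4)·1.000) / (9) = -0.667
  y = (-8 - (2)·1.000 - (-3)·1.000) / (8) = -0.875
  z = (12 - (-3)·1.000 - (-1)·1.000) / (5) = 3.200
Iteration 2:
  x = (-4 - (-2)·-0.875 - (4)·3.200) / (9) = -2.061
  y = (-8 - (2)·-0.667 - (-3)·3.200) / (8) = 0.367
  z = (12 - (-3)·-0.667 - (-1)·-0.875) / (5) = 1.825
Iteration 3:
  x = (-4 - (-2)·0.367 - (4)·1.825) / (9) = -1.174
  y = (-8 - (2)·-2.061 - (-3)·1.825) / (8) = 0.200
  z = (12 - (-3)·-2.061 - (-1)·0.367) / (5) = 1.237
Residual b − A·x = (2.018, -3.541, 2.493)

-3.541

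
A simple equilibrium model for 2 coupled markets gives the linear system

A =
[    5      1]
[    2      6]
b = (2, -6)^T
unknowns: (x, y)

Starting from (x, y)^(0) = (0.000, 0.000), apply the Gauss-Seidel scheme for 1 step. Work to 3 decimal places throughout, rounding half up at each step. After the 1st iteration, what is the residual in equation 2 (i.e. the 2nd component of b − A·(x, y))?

-0.002

Iteration 1:
  x = (2 - (1)·0.000) / (5) = 0.400
  y = (-6 - (2)·0.400) / (6) = -1.133
Residual b − A·x = (1.133, -0.002)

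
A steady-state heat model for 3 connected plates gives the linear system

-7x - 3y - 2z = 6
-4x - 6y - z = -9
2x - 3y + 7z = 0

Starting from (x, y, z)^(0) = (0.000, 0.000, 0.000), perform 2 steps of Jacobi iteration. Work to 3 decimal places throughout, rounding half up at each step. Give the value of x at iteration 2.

Iteration 1:
  x = (6 - (-3)·0.000 - (-2)·0.000) / (-7) = -0.857
  y = (-9 - (-4)·0.000 - (-1)·0.000) / (-6) = 1.500
  z = (0 - (2)·0.000 - (-3)·0.000) / (7) = 0.000
Iteration 2:
  x = (6 - (-3)·1.500 - (-2)·0.000) / (-7) = -1.500
  y = (-9 - (-4)·-0.857 - (-1)·0.000) / (-6) = 2.071
  z = (0 - (2)·-0.857 - (-3)·1.500) / (7) = 0.888

-1.500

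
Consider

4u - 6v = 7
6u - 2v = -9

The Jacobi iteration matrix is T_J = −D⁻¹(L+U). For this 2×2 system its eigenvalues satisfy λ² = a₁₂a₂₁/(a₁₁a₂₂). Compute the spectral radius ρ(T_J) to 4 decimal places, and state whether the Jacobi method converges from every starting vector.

2.1213

a₁₂a₂₁/(a₁₁a₂₂) = (-6)·(6) / ((4)·(-2)) = 4.500000
ρ = √|4.500000| = √4.500000 = 2.1213
ρ > 1, so Jacobi diverges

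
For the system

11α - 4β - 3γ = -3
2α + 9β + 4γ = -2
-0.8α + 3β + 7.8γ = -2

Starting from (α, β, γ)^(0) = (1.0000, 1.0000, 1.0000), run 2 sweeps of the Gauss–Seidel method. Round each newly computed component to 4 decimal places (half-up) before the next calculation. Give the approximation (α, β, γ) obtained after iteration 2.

Iteration 1:
  α = (-3 - (-4)·1.0000 - (-3)·1.0000) / (11) = 0.3636
  β = (-2 - (2)·0.3636 - (4)·1.0000) / (9) = -0.7475
  γ = (-2 - (-0.8)·0.3636 - (3)·-0.7475) / (7.8) = 0.0684
Iteration 2:
  α = (-3 - (-4)·-0.7475 - (-3)·0.0684) / (11) = -0.5259
  β = (-2 - (2)·-0.5259 - (4)·0.0684) / (9) = -0.1358
  γ = (-2 - (-0.8)·-0.5259 - (3)·-0.1358) / (7.8) = -0.2581

(-0.5259, -0.1358, -0.2581)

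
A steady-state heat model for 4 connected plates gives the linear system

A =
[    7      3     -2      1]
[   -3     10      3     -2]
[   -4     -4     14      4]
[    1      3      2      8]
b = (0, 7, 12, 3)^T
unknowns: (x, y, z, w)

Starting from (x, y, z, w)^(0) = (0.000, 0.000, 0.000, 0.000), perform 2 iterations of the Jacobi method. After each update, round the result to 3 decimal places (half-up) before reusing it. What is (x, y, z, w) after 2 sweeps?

Iteration 1:
  x = (0 - (3)·0.000 - (-2)·0.000 - (1)·0.000) / (7) = 0.000
  y = (7 - (-3)·0.000 - (3)·0.000 - (-2)·0.000) / (10) = 0.700
  z = (12 - (-4)·0.000 - (-4)·0.000 - (4)·0.000) / (14) = 0.857
  w = (3 - (1)·0.000 - (3)·0.000 - (2)·0.000) / (8) = 0.375
Iteration 2:
  x = (0 - (3)·0.700 - (-2)·0.857 - (1)·0.375) / (7) = -0.109
  y = (7 - (-3)·0.000 - (3)·0.857 - (-2)·0.375) / (10) = 0.518
  z = (12 - (-4)·0.000 - (-4)·0.700 - (4)·0.375) / (14) = 0.950
  w = (3 - (1)·0.000 - (3)·0.700 - (2)·0.857) / (8) = -0.102

(-0.109, 0.518, 0.950, -0.102)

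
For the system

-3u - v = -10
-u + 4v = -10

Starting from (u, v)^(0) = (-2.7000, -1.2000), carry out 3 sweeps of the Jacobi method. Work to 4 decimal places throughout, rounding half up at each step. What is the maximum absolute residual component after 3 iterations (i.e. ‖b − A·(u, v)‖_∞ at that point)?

0.5360

Iteration 1:
  u = (-10 - (-1)·-1.2000) / (-3) = 3.7333
  v = (-10 - (-1)·-2.7000) / (4) = -3.1750
Iteration 2:
  u = (-10 - (-1)·-3.1750) / (-3) = 4.3917
  v = (-10 - (-1)·3.7333) / (4) = -1.5667
Iteration 3:
  u = (-10 - (-1)·-1.5667) / (-3) = 3.8556
  v = (-10 - (-1)·4.3917) / (4) = -1.4021
Residual b − A·x = (0.1647, -0.5360); ∞-norm = 0.5360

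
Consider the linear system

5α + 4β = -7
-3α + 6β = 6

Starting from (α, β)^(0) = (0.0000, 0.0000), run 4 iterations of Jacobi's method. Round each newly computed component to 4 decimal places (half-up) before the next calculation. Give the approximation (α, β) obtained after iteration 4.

(-1.3200, 0.1800)

Iteration 1:
  α = (-7 - (4)·0.0000) / (5) = -1.4000
  β = (6 - (-3)·0.0000) / (6) = 1.0000
Iteration 2:
  α = (-7 - (4)·1.0000) / (5) = -2.2000
  β = (6 - (-3)·-1.4000) / (6) = 0.3000
Iteration 3:
  α = (-7 - (4)·0.3000) / (5) = -1.6400
  β = (6 - (-3)·-2.2000) / (6) = -0.1000
Iteration 4:
  α = (-7 - (4)·-0.1000) / (5) = -1.3200
  β = (6 - (-3)·-1.6400) / (6) = 0.1800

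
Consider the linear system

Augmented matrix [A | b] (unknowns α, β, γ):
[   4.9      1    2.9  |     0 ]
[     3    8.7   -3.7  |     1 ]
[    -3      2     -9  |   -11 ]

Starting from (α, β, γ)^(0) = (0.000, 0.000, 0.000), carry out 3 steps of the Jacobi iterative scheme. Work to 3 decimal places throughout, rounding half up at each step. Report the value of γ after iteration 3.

Iteration 1:
  α = (0 - (1)·0.000 - (2.9)·0.000) / (4.9) = 0.000
  β = (1 - (3)·0.000 - (-3.7)·0.000) / (8.7) = 0.115
  γ = (-11 - (-3)·0.000 - (2)·0.000) / (-9) = 1.222
Iteration 2:
  α = (0 - (1)·0.115 - (2.9)·1.222) / (4.9) = -0.747
  β = (1 - (3)·0.000 - (-3.7)·1.222) / (8.7) = 0.635
  γ = (-11 - (-3)·0.000 - (2)·0.115) / (-9) = 1.248
Iteration 3:
  α = (0 - (1)·0.635 - (2.9)·1.248) / (4.9) = -0.868
  β = (1 - (3)·-0.747 - (-3.7)·1.248) / (8.7) = 0.903
  γ = (-11 - (-3)·-0.747 - (2)·0.635) / (-9) = 1.612

1.612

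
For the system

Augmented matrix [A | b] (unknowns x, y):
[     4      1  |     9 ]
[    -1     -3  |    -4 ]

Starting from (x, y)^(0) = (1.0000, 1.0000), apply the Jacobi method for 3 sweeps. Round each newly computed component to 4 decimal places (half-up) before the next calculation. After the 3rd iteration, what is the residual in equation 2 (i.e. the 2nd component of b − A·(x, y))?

Iteration 1:
  x = (9 - (1)·1.0000) / (4) = 2.0000
  y = (-4 - (-1)·1.0000) / (-3) = 1.0000
Iteration 2:
  x = (9 - (1)·1.0000) / (4) = 2.0000
  y = (-4 - (-1)·2.0000) / (-3) = 0.6667
Iteration 3:
  x = (9 - (1)·0.6667) / (4) = 2.0833
  y = (-4 - (-1)·2.0000) / (-3) = 0.6667
Residual b − A·x = (0.0001, 0.0834)

0.0834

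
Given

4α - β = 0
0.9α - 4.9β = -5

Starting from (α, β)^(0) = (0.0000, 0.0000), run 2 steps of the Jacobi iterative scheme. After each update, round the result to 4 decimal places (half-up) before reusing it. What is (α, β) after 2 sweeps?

Iteration 1:
  α = (0 - (-1)·0.0000) / (4) = 0.0000
  β = (-5 - (0.9)·0.0000) / (-4.9) = 1.0204
Iteration 2:
  α = (0 - (-1)·1.0204) / (4) = 0.2551
  β = (-5 - (0.9)·0.0000) / (-4.9) = 1.0204

(0.2551, 1.0204)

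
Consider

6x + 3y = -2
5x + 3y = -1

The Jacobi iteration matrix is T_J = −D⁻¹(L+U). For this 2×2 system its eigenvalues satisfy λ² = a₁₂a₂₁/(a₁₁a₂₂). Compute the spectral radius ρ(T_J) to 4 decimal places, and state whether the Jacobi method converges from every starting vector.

a₁₂a₂₁/(a₁₁a₂₂) = (3)·(5) / ((6)·(3)) = 0.833333
ρ = √|0.833333| = √0.833333 = 0.9129
ρ < 1, so Jacobi converges

0.9129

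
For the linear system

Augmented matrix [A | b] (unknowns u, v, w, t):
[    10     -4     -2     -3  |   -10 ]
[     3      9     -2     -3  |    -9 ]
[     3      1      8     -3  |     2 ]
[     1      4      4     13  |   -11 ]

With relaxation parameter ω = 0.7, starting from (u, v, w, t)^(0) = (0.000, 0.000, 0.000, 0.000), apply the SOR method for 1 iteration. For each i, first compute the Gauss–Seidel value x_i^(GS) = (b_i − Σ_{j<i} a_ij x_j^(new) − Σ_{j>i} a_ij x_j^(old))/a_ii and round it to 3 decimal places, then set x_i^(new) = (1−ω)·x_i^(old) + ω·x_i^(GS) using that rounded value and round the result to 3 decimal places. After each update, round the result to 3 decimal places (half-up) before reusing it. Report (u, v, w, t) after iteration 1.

(-0.700, -0.537, 0.406, -0.526)

Iteration 1:
  u: GS value = (-10 - (-4)·0.000 - (-2)·0.000 - (-3)·0.000) / (10) = -1.000;  u ← (1−ω)·0.000 + ω·-1.000 = -0.700
  v: GS value = (-9 - (3)·-0.700 - (-2)·0.000 - (-3)·0.000) / (9) = -0.767;  v ← (1−ω)·0.000 + ω·-0.767 = -0.537
  w: GS value = (2 - (3)·-0.700 - (1)·-0.537 - (-3)·0.000) / (8) = 0.580;  w ← (1−ω)·0.000 + ω·0.580 = 0.406
  t: GS value = (-11 - (1)·-0.700 - (4)·-0.537 - (4)·0.406) / (13) = -0.752;  t ← (1−ω)·0.000 + ω·-0.752 = -0.526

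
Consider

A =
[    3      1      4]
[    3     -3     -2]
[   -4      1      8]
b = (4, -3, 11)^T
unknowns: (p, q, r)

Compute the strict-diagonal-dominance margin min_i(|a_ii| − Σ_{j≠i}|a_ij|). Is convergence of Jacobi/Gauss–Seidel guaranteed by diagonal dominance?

row 1: |3| − (1+4) = -2
row 2: |-3| − (3+2) = -2
row 3: |8| − (4+1) = 3
minimum over rows = -2 → not strictly diagonally dominant

-2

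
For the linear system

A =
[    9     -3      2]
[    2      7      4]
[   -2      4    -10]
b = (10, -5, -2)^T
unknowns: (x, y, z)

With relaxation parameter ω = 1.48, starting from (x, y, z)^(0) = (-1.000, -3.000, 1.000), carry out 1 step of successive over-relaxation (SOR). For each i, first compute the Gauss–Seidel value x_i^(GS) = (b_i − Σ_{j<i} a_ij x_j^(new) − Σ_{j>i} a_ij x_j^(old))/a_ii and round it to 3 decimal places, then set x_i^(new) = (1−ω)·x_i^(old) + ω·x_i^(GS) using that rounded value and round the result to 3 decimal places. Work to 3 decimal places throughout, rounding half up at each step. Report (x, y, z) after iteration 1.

Iteration 1:
  x: GS value = (10 - (-3)·-3.000 - (2)·1.000) / (9) = -0.111;  x ← (1−ω)·-1.000 + ω·-0.111 = 0.316
  y: GS value = (-5 - (2)·0.316 - (4)·1.000) / (7) = -1.376;  y ← (1−ω)·-3.000 + ω·-1.376 = -0.596
  z: GS value = (-2 - (-2)·0.316 - (4)·-0.596) / (-10) = -0.102;  z ← (1−ω)·1.000 + ω·-0.102 = -0.631

(0.316, -0.596, -0.631)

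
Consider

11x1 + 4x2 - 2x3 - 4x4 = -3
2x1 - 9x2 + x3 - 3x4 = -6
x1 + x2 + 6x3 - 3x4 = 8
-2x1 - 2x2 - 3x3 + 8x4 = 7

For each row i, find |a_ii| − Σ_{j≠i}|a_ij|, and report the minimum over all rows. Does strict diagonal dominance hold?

row 1: |11| − (4+2+4) = 1
row 2: |-9| − (2+1+3) = 3
row 3: |6| − (1+1+3) = 1
row 4: |8| − (2+2+3) = 1
minimum over rows = 1 → strictly diagonally dominant (convergence guaranteed)

1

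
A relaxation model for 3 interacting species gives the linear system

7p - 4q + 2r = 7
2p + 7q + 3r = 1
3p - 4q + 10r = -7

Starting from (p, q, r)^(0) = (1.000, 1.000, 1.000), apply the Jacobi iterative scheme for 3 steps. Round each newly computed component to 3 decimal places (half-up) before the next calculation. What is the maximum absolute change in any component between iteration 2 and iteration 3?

0.549

Iteration 1:
  p = (7 - (-4)·1.000 - (2)·1.000) / (7) = 1.286
  q = (1 - (2)·1.000 - (3)·1.000) / (7) = -0.571
  r = (-7 - (3)·1.000 - (-4)·1.000) / (10) = -0.600
Iteration 2:
  p = (7 - (-4)·-0.571 - (2)·-0.600) / (7) = 0.845
  q = (1 - (2)·1.286 - (3)·-0.600) / (7) = 0.033
  r = (-7 - (3)·1.286 - (-4)·-0.571) / (10) = -1.314
Iteration 3:
  p = (7 - (-4)·0.033 - (2)·-1.314) / (7) = 1.394
  q = (1 - (2)·0.845 - (3)·-1.314) / (7) = 0.465
  r = (-7 - (3)·0.845 - (-4)·0.033) / (10) = -0.940
Change: (0.549, 0.432, 0.374) → max |·| = 0.549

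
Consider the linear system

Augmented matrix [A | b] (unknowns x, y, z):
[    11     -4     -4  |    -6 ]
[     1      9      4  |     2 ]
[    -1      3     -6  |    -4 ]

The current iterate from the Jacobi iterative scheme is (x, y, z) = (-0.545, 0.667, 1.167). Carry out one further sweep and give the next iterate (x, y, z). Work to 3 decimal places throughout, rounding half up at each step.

(0.121, -0.236, 1.091)

One sweep:
  x = (-6 - (-4)·0.667 - (-4)·1.167) / (11) = 0.121
  y = (2 - (1)·-0.545 - (4)·1.167) / (9) = -0.236
  z = (-4 - (-1)·-0.545 - (3)·0.667) / (-6) = 1.091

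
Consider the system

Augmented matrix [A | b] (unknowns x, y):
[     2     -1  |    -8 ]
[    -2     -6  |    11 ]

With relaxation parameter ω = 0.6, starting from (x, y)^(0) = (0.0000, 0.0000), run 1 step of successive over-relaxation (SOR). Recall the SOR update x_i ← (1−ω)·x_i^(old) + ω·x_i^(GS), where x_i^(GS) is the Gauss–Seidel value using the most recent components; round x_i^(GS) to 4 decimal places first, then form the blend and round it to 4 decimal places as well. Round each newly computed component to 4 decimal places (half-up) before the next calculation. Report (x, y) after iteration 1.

Iteration 1:
  x: GS value = (-8 - (-1)·0.0000) / (2) = -4.0000;  x ← (1−ω)·0.0000 + ω·-4.0000 = -2.4000
  y: GS value = (11 - (-2)·-2.4000) / (-6) = -1.0333;  y ← (1−ω)·0.0000 + ω·-1.0333 = -0.6200

(-2.4000, -0.6200)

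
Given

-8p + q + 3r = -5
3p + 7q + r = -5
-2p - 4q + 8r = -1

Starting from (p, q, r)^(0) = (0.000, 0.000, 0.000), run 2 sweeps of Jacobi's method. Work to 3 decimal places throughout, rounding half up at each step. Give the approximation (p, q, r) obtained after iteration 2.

Iteration 1:
  p = (-5 - (1)·0.000 - (3)·0.000) / (-8) = 0.625
  q = (-5 - (3)·0.000 - (1)·0.000) / (7) = -0.714
  r = (-1 - (-2)·0.000 - (-4)·0.000) / (8) = -0.125
Iteration 2:
  p = (-5 - (1)·-0.714 - (3)·-0.125) / (-8) = 0.489
  q = (-5 - (3)·0.625 - (1)·-0.125) / (7) = -0.964
  r = (-1 - (-2)·0.625 - (-4)·-0.714) / (8) = -0.326

(0.489, -0.964, -0.326)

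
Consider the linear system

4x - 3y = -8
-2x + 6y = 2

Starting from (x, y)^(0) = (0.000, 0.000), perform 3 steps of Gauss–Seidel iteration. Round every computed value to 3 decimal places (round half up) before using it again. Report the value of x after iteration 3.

Iteration 1:
  x = (-8 - (-3)·0.000) / (4) = -2.000
  y = (2 - (-2)·-2.000) / (6) = -0.333
Iteration 2:
  x = (-8 - (-3)·-0.333) / (4) = -2.250
  y = (2 - (-2)·-2.250) / (6) = -0.417
Iteration 3:
  x = (-8 - (-3)·-0.417) / (4) = -2.313
  y = (2 - (-2)·-2.313) / (6) = -0.438

-2.313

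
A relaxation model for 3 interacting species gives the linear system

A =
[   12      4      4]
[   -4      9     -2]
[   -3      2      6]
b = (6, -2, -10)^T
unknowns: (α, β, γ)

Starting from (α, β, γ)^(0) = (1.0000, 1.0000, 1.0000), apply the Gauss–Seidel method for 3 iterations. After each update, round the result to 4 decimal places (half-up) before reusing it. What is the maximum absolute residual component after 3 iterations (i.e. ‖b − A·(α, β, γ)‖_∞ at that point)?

0.2584

Iteration 1:
  α = (6 - (4)·1.0000 - (4)·1.0000) / (12) = -0.1667
  β = (-2 - (-4)·-0.1667 - (-2)·1.0000) / (9) = -0.0741
  γ = (-10 - (-3)·-0.1667 - (2)·-0.0741) / (6) = -1.7253
Iteration 2:
  α = (6 - (4)·-0.0741 - (4)·-1.7253) / (12) = 1.0998
  β = (-2 - (-4)·1.0998 - (-2)·-1.7253) / (9) = -0.1168
  γ = (-10 - (-3)·1.0998 - (2)·-0.1168) / (6) = -1.0778
Iteration 3:
  α = (6 - (4)·-0.1168 - (4)·-1.0778) / (12) = 0.8982
  β = (-2 - (-4)·0.8982 - (-2)·-1.0778) / (9) = -0.0625
  γ = (-10 - (-3)·0.8982 - (2)·-0.0625) / (6) = -1.1967
Residual b − A·x = (0.2584, -0.2381, -0.0002); ∞-norm = 0.2584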